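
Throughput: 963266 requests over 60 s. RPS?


Formula: throughput = requests / seconds
throughput = 963266 / 60
throughput = 16054.43 requests/second

16054.43 requests/second


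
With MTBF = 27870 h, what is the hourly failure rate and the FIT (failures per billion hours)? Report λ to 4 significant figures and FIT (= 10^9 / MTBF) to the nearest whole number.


Formula: λ = 1 / MTBF; FIT = λ × 1e9 = 1e9 / MTBF
λ = 1 / 27870 ≈ 3.588e-05 failures/hour
FIT = 1e9 / 27870 ≈ 35881 failures per 1e9 hours (nearest whole number)

λ = 3.588e-05 /h, FIT = 35881


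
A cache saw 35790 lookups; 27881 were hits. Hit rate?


Formula: hit rate = hits / (hits + misses) * 100
hit rate = 27881 / (27881 + 7909) * 100
hit rate = 27881 / 35790 * 100
hit rate = 77.9%

77.9%


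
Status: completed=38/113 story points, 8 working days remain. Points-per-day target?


Formula: Required rate = Remaining points / Days left
Remaining = 113 - 38 = 75 points
Required rate = 75 / 8 = 9.38 points/day

9.38 points/day


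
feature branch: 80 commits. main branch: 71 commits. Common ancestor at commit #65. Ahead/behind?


Common ancestor: commit #65
feature commits after divergence: 80 - 65 = 15
main commits after divergence: 71 - 65 = 6
feature is 15 commits ahead of main
main is 6 commits ahead of feature

feature ahead: 15, main ahead: 6


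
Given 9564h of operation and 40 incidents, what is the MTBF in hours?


Formula: MTBF = Total operating time / Number of failures
MTBF = 9564 / 40
MTBF = 239.1 hours

239.1 hours


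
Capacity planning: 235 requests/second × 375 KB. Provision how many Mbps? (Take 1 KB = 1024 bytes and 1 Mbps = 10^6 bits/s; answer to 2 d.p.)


Formula: Mbps = payload_bytes * RPS * 8 / 1e6
Payload per request = 375 KB = 375 * 1024 = 384000 bytes
Total bytes/sec = 384000 * 235 = 90240000
Total bits/sec = 90240000 * 8 = 721920000
Mbps = 721920000 / 1e6 = 721.92

721.92 Mbps


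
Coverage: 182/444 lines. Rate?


Coverage = covered / total * 100
Coverage = 182 / 444 * 100
Coverage = 40.99%

40.99%


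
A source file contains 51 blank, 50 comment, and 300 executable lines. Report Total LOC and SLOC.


Total LOC = blank + comment + code
Total LOC = 51 + 50 + 300 = 401
SLOC (source only) = code = 300

Total LOC: 401, SLOC: 300


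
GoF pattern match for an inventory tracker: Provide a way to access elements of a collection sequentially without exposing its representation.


This matches the Iterator pattern

Iterator


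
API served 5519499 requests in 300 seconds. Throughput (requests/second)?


Formula: throughput = requests / seconds
throughput = 5519499 / 300
throughput = 18398.33 requests/second

18398.33 requests/second


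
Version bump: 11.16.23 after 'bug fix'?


Current: 11.16.23
Change category: 'bug fix' → patch bump
SemVer rule: patch bump → increment PATCH (MAJOR and MINOR unchanged)
New: 11.16.24

11.16.24


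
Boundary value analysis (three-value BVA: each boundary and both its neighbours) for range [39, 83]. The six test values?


Range: [39, 83]
Boundaries: just below min, min, min+1, max-1, max, just above max
Values: [38, 39, 40, 82, 83, 84]

[38, 39, 40, 82, 83, 84]


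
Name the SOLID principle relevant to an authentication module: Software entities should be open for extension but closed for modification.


This describes the Open/Closed Principle (OCP)

Open/Closed Principle (OCP)


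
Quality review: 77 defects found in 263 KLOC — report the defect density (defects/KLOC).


Defect density = defects / KLOC
Defect density = 77 / 263
Defect density = 0.293 defects/KLOC

0.293 defects/KLOC


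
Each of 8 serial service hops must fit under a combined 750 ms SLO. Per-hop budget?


Formula: per_stage = total_budget / stages
per_stage = 750 / 8
per_stage = 93.75 ms

93.75 ms


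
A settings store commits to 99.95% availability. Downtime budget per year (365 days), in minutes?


Formula: allowed downtime = period * (100 - SLA) / 100
Period (year (365 days)) = 525600 minutes
Unavailability fraction = (100 - 99.95) / 100
Allowed downtime = 525600 * (100 - 99.95) / 100
Allowed downtime = 262.8 minutes

262.8 minutes


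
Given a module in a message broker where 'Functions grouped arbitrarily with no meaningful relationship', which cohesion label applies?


Reasoning: Worst: random grouping
Type: Coincidental cohesion

Coincidental cohesion


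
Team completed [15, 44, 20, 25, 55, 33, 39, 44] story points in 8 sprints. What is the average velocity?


Formula: Avg velocity = Total points / Number of sprints
Points: [15, 44, 20, 25, 55, 33, 39, 44]
Sum = 15 + 44 + 20 + 25 + 55 + 33 + 39 + 44 = 275
Avg velocity = 275 / 8 = 34.38 points/sprint

34.38 points/sprint


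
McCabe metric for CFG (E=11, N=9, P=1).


Formula: V(G) = E - N + 2P
V(G) = 11 - 9 + 2*1
V(G) = 2 + 2
V(G) = 4

4


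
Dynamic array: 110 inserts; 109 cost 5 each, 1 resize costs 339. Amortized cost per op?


Formula: Amortized cost = Total cost / Operations
Total cost = (109 * 5) + (1 * 339)
Total cost = 545 + 339 = 884
Amortized = 884 / 110 = 8.0364

8.0364


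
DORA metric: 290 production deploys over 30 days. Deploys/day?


Formula: deployments per day = releases / days
= 290 / 30
= 9.667 deploys/day
(equivalently, 67.67 deploys/week)

9.667 deploys/day


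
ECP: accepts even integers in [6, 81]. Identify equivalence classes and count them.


Constraint: even integers in [6, 81]
Class 1: x < 6 — out-of-range invalid
Class 2: x in [6,81] but odd — wrong type invalid
Class 3: x in [6,81] and even — valid
Class 4: x > 81 — out-of-range invalid
Total equivalence classes: 4

4 equivalence classes


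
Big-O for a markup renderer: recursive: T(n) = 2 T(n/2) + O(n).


Reasoning: master theorem case 2 (merge-sort recurrence)
Complexity: O(n log n)

O(n log n)


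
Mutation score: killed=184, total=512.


Mutation score = killed / total * 100
Mutation score = 184 / 512 * 100
Mutation score = 35.94%

35.94%


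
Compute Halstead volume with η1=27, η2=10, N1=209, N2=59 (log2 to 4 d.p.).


Formula: V = N * log2(η), where N = N1 + N2 and η = η1 + η2
η = 27 + 10 = 37
N = 209 + 59 = 268
log2(37) ≈ 5.2095
V = 268 * 5.2095 = 1396.15

1396.15


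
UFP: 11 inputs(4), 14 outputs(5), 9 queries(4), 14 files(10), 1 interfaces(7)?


UFP = EI*4 + EO*5 + EQ*4 + ILF*10 + EIF*7
UFP = 11*4 + 14*5 + 9*4 + 14*10 + 1*7
UFP = 44 + 70 + 36 + 140 + 7
UFP = 297

297


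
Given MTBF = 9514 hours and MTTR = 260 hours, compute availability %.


Availability = MTBF / (MTBF + MTTR)
Availability = 9514 / (9514 + 260)
Availability = 9514 / 9774
Availability = 97.3399%

97.3399%


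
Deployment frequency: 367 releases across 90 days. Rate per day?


Formula: deployments per day = releases / days
= 367 / 90
= 4.078 deploys/day
(equivalently, 28.54 deploys/week)

4.078 deploys/day


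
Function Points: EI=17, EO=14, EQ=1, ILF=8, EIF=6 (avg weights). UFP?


UFP = EI*4 + EO*5 + EQ*4 + ILF*10 + EIF*7
UFP = 17*4 + 14*5 + 1*4 + 8*10 + 6*7
UFP = 68 + 70 + 4 + 80 + 42
UFP = 264

264


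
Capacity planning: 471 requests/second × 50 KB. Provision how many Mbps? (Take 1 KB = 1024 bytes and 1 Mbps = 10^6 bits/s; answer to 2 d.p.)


Formula: Mbps = payload_bytes * RPS * 8 / 1e6
Payload per request = 50 KB = 50 * 1024 = 51200 bytes
Total bytes/sec = 51200 * 471 = 24115200
Total bits/sec = 24115200 * 8 = 192921600
Mbps = 192921600 / 1e6 = 192.92

192.92 Mbps


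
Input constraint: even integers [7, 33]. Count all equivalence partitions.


Constraint: even integers in [7, 33]
Class 1: x < 7 — out-of-range invalid
Class 2: x in [7,33] but odd — wrong type invalid
Class 3: x in [7,33] and even — valid
Class 4: x > 33 — out-of-range invalid
Total equivalence classes: 4

4 equivalence classes


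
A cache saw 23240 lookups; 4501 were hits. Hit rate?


Formula: hit rate = hits / (hits + misses) * 100
hit rate = 4501 / (4501 + 18739) * 100
hit rate = 4501 / 23240 * 100
hit rate = 19.37%

19.37%


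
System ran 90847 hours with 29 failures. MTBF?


Formula: MTBF = Total operating time / Number of failures
MTBF = 90847 / 29
MTBF = 3132.66 hours

3132.66 hours


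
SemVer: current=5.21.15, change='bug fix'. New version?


Current: 5.21.15
Change category: 'bug fix' → patch bump
SemVer rule: patch bump → increment PATCH (MAJOR and MINOR unchanged)
New: 5.21.16

5.21.16


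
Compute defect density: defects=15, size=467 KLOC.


Defect density = defects / KLOC
Defect density = 15 / 467
Defect density = 0.032 defects/KLOC

0.032 defects/KLOC


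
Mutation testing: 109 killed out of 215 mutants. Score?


Mutation score = killed / total * 100
Mutation score = 109 / 215 * 100
Mutation score = 50.7%

50.7%


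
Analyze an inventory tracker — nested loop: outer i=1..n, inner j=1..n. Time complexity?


Reasoning: n iterations times n iterations
Complexity: O(n^2)

O(n^2)


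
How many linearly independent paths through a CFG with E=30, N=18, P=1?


Formula: V(G) = E - N + 2P
V(G) = 30 - 18 + 2*1
V(G) = 12 + 2
V(G) = 14

14


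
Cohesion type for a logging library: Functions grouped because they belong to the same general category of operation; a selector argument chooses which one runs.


Reasoning: Grouped by category of activity, not by data or sequence
Type: Logical cohesion

Logical cohesion


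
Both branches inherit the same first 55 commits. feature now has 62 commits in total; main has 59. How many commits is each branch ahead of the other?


Common ancestor: commit #55
feature commits after divergence: 62 - 55 = 7
main commits after divergence: 59 - 55 = 4
feature is 7 commits ahead of main
main is 4 commits ahead of feature

feature ahead: 7, main ahead: 4


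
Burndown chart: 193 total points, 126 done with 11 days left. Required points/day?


Formula: Required rate = Remaining points / Days left
Remaining = 193 - 126 = 67 points
Required rate = 67 / 11 = 6.09 points/day

6.09 points/day


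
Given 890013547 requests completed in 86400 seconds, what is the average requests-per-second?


Formula: throughput = requests / seconds
throughput = 890013547 / 86400
throughput = 10301.08 requests/second

10301.08 requests/second


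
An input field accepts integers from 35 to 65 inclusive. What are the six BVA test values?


Range: [35, 65]
Boundaries: just below min, min, min+1, max-1, max, just above max
Values: [34, 35, 36, 64, 65, 66]

[34, 35, 36, 64, 65, 66]


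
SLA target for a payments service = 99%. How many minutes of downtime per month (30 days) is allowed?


Formula: allowed downtime = period * (100 - SLA) / 100
Period (month (30 days)) = 43200 minutes
Unavailability fraction = (100 - 99.0) / 100
Allowed downtime = 43200 * (100 - 99.0) / 100
Allowed downtime = 432.0 minutes

432.0 minutes


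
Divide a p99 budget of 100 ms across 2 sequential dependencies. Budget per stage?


Formula: per_stage = total_budget / stages
per_stage = 100 / 2
per_stage = 50.0 ms

50.0 ms


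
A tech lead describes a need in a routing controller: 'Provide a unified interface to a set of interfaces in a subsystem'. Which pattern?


This matches the Facade pattern

Facade


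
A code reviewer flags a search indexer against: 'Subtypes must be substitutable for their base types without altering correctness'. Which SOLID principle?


This describes the Liskov Substitution Principle (LSP)

Liskov Substitution Principle (LSP)


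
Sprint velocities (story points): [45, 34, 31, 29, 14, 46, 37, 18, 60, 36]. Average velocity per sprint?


Formula: Avg velocity = Total points / Number of sprints
Points: [45, 34, 31, 29, 14, 46, 37, 18, 60, 36]
Sum = 45 + 34 + 31 + 29 + 14 + 46 + 37 + 18 + 60 + 36 = 350
Avg velocity = 350 / 10 = 35.0 points/sprint

35.0 points/sprint


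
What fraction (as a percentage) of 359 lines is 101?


Coverage = covered / total * 100
Coverage = 101 / 359 * 100
Coverage = 28.13%

28.13%


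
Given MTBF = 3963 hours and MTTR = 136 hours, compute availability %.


Availability = MTBF / (MTBF + MTTR)
Availability = 3963 / (3963 + 136)
Availability = 3963 / 4099
Availability = 96.6821%

96.6821%


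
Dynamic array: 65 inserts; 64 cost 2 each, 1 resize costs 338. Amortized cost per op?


Formula: Amortized cost = Total cost / Operations
Total cost = (64 * 2) + (1 * 338)
Total cost = 128 + 338 = 466
Amortized = 466 / 65 = 7.1692

7.1692


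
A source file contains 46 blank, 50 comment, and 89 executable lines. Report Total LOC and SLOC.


Total LOC = blank + comment + code
Total LOC = 46 + 50 + 89 = 185
SLOC (source only) = code = 89

Total LOC: 185, SLOC: 89


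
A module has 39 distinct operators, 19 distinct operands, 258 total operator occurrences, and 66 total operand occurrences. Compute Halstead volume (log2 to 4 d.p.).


Formula: V = N * log2(η), where N = N1 + N2 and η = η1 + η2
η = 39 + 19 = 58
N = 258 + 66 = 324
log2(58) ≈ 5.8580
V = 324 * 5.8580 = 1897.99

1897.99


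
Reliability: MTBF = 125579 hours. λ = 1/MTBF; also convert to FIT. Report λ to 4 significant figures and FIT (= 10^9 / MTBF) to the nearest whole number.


Formula: λ = 1 / MTBF; FIT = λ × 1e9 = 1e9 / MTBF
λ = 1 / 125579 ≈ 7.963e-06 failures/hour
FIT = 1e9 / 125579 ≈ 7963 failures per 1e9 hours (nearest whole number)

λ = 7.963e-06 /h, FIT = 7963


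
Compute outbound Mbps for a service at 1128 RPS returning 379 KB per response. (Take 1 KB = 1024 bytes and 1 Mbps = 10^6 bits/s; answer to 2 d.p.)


Formula: Mbps = payload_bytes * RPS * 8 / 1e6
Payload per request = 379 KB = 379 * 1024 = 388096 bytes
Total bytes/sec = 388096 * 1128 = 437772288
Total bits/sec = 437772288 * 8 = 3502178304
Mbps = 3502178304 / 1e6 = 3502.18

3502.18 Mbps


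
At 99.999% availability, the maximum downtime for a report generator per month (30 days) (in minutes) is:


Formula: allowed downtime = period * (100 - SLA) / 100
Period (month (30 days)) = 43200 minutes
Unavailability fraction = (100 - 99.999) / 100
Allowed downtime = 43200 * (100 - 99.999) / 100
Allowed downtime = 0.432 minutes

0.432 minutes


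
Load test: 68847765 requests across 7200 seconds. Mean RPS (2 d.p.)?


Formula: throughput = requests / seconds
throughput = 68847765 / 7200
throughput = 9562.19 requests/second

9562.19 requests/second


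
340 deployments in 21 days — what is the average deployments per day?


Formula: deployments per day = releases / days
= 340 / 21
= 16.19 deploys/day
(equivalently, 113.33 deploys/week)

16.19 deploys/day


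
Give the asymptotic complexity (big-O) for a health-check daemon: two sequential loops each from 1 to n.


Reasoning: sequential dominates: O(n) + O(n) = O(n)
Complexity: O(n)

O(n)


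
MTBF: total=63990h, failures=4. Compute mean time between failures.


Formula: MTBF = Total operating time / Number of failures
MTBF = 63990 / 4
MTBF = 15997.5 hours

15997.5 hours


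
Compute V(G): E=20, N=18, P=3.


Formula: V(G) = E - N + 2P
V(G) = 20 - 18 + 2*3
V(G) = 2 + 6
V(G) = 8

8


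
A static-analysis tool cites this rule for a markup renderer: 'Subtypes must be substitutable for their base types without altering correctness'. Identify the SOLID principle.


This describes the Liskov Substitution Principle (LSP)

Liskov Substitution Principle (LSP)


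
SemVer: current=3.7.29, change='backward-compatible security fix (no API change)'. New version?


Current: 3.7.29
Change category: 'backward-compatible security fix (no API change)' → patch bump
SemVer rule: patch bump → increment PATCH (MAJOR and MINOR unchanged)
New: 3.7.30

3.7.30


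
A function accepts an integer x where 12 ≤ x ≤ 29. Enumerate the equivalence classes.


Valid range: [12, 29]
Class 1: x < 12 — invalid
Class 2: 12 ≤ x ≤ 29 — valid
Class 3: x > 29 — invalid
Total equivalence classes: 3

3 equivalence classes


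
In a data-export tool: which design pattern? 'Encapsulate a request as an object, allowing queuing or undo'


This matches the Command pattern

Command


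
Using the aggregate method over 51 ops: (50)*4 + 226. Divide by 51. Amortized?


Formula: Amortized cost = Total cost / Operations
Total cost = (50 * 4) + (1 * 226)
Total cost = 200 + 226 = 426
Amortized = 426 / 51 = 8.3529

8.3529


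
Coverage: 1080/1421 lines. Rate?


Coverage = covered / total * 100
Coverage = 1080 / 1421 * 100
Coverage = 76.0%

76.0%


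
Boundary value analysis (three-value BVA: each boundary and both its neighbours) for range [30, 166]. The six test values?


Range: [30, 166]
Boundaries: just below min, min, min+1, max-1, max, just above max
Values: [29, 30, 31, 165, 166, 167]

[29, 30, 31, 165, 166, 167]


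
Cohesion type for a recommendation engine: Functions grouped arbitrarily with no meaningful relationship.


Reasoning: Worst: random grouping
Type: Coincidental cohesion

Coincidental cohesion


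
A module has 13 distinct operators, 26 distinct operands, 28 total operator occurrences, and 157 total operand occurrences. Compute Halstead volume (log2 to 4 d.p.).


Formula: V = N * log2(η), where N = N1 + N2 and η = η1 + η2
η = 13 + 26 = 39
N = 28 + 157 = 185
log2(39) ≈ 5.2854
V = 185 * 5.2854 = 977.80

977.80


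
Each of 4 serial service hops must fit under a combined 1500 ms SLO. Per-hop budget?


Formula: per_stage = total_budget / stages
per_stage = 1500 / 4
per_stage = 375.0 ms

375.0 ms


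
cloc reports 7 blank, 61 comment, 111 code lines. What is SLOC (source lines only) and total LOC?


Total LOC = blank + comment + code
Total LOC = 7 + 61 + 111 = 179
SLOC (source only) = code = 111

Total LOC: 179, SLOC: 111


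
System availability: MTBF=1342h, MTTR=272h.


Availability = MTBF / (MTBF + MTTR)
Availability = 1342 / (1342 + 272)
Availability = 1342 / 1614
Availability = 83.1475%

83.1475%


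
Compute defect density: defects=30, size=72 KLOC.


Defect density = defects / KLOC
Defect density = 30 / 72
Defect density = 0.417 defects/KLOC

0.417 defects/KLOC


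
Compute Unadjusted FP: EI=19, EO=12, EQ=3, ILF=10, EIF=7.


UFP = EI*4 + EO*5 + EQ*4 + ILF*10 + EIF*7
UFP = 19*4 + 12*5 + 3*4 + 10*10 + 7*7
UFP = 76 + 60 + 12 + 100 + 49
UFP = 297

297


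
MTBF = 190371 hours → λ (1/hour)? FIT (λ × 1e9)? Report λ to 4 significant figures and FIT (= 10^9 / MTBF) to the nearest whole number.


Formula: λ = 1 / MTBF; FIT = λ × 1e9 = 1e9 / MTBF
λ = 1 / 190371 ≈ 5.253e-06 failures/hour
FIT = 1e9 / 190371 ≈ 5253 failures per 1e9 hours (nearest whole number)

λ = 5.253e-06 /h, FIT = 5253


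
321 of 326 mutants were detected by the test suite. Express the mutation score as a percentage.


Mutation score = killed / total * 100
Mutation score = 321 / 326 * 100
Mutation score = 98.47%

98.47%


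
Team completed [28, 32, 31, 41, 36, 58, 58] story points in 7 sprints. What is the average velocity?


Formula: Avg velocity = Total points / Number of sprints
Points: [28, 32, 31, 41, 36, 58, 58]
Sum = 28 + 32 + 31 + 41 + 36 + 58 + 58 = 284
Avg velocity = 284 / 7 = 40.57 points/sprint

40.57 points/sprint


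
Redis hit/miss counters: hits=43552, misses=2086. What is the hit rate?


Formula: hit rate = hits / (hits + misses) * 100
hit rate = 43552 / (43552 + 2086) * 100
hit rate = 43552 / 45638 * 100
hit rate = 95.43%

95.43%


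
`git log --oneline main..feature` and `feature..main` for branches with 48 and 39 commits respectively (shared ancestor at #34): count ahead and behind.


Common ancestor: commit #34
feature commits after divergence: 48 - 34 = 14
main commits after divergence: 39 - 34 = 5
feature is 14 commits ahead of main
main is 5 commits ahead of feature

feature ahead: 14, main ahead: 5


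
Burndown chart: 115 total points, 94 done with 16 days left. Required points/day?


Formula: Required rate = Remaining points / Days left
Remaining = 115 - 94 = 21 points
Required rate = 21 / 16 = 1.31 points/day

1.31 points/day


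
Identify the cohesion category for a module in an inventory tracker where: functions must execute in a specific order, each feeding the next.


Reasoning: Output of one is input to next
Type: Sequential cohesion

Sequential cohesion


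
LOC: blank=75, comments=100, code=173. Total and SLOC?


Total LOC = blank + comment + code
Total LOC = 75 + 100 + 173 = 348
SLOC (source only) = code = 173

Total LOC: 348, SLOC: 173


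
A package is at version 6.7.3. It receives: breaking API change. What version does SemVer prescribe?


Current: 6.7.3
Change category: 'breaking API change' → major bump
SemVer rule: major bump → increment MAJOR, reset MINOR and PATCH to 0
New: 7.0.0

7.0.0


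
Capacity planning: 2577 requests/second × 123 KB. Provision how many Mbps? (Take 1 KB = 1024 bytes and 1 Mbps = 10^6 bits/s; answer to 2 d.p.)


Formula: Mbps = payload_bytes * RPS * 8 / 1e6
Payload per request = 123 KB = 123 * 1024 = 125952 bytes
Total bytes/sec = 125952 * 2577 = 324578304
Total bits/sec = 324578304 * 8 = 2596626432
Mbps = 2596626432 / 1e6 = 2596.63

2596.63 Mbps


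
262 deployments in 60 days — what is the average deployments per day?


Formula: deployments per day = releases / days
= 262 / 60
= 4.367 deploys/day
(equivalently, 30.57 deploys/week)

4.367 deploys/day


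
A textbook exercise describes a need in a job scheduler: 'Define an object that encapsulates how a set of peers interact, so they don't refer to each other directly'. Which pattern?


This matches the Mediator pattern

Mediator


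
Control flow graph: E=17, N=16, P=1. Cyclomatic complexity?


Formula: V(G) = E - N + 2P
V(G) = 17 - 16 + 2*1
V(G) = 1 + 2
V(G) = 3

3


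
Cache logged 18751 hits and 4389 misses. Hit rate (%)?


Formula: hit rate = hits / (hits + misses) * 100
hit rate = 18751 / (18751 + 4389) * 100
hit rate = 18751 / 23140 * 100
hit rate = 81.03%

81.03%


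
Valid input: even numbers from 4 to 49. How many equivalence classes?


Constraint: even integers in [4, 49]
Class 1: x < 4 — out-of-range invalid
Class 2: x in [4,49] but odd — wrong type invalid
Class 3: x in [4,49] and even — valid
Class 4: x > 49 — out-of-range invalid
Total equivalence classes: 4

4 equivalence classes


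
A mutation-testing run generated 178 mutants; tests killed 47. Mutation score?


Mutation score = killed / total * 100
Mutation score = 47 / 178 * 100
Mutation score = 26.4%

26.4%


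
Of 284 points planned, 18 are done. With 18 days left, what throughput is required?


Formula: Required rate = Remaining points / Days left
Remaining = 284 - 18 = 266 points
Required rate = 266 / 18 = 14.78 points/day

14.78 points/day


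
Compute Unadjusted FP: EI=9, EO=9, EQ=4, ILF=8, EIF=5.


UFP = EI*4 + EO*5 + EQ*4 + ILF*10 + EIF*7
UFP = 9*4 + 9*5 + 4*4 + 8*10 + 5*7
UFP = 36 + 45 + 16 + 80 + 35
UFP = 212

212


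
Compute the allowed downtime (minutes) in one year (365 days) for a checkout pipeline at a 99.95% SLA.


Formula: allowed downtime = period * (100 - SLA) / 100
Period (year (365 days)) = 525600 minutes
Unavailability fraction = (100 - 99.95) / 100
Allowed downtime = 525600 * (100 - 99.95) / 100
Allowed downtime = 262.8 minutes

262.8 minutes


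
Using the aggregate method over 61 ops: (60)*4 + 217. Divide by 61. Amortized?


Formula: Amortized cost = Total cost / Operations
Total cost = (60 * 4) + (1 * 217)
Total cost = 240 + 217 = 457
Amortized = 457 / 61 = 7.4918

7.4918


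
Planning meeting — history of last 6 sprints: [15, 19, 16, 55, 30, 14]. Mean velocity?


Formula: Avg velocity = Total points / Number of sprints
Points: [15, 19, 16, 55, 30, 14]
Sum = 15 + 19 + 16 + 55 + 30 + 14 = 149
Avg velocity = 149 / 6 = 24.83 points/sprint

24.83 points/sprint


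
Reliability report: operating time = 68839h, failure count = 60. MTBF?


Formula: MTBF = Total operating time / Number of failures
MTBF = 68839 / 60
MTBF = 1147.32 hours

1147.32 hours


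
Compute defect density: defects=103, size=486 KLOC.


Defect density = defects / KLOC
Defect density = 103 / 486
Defect density = 0.212 defects/KLOC

0.212 defects/KLOC


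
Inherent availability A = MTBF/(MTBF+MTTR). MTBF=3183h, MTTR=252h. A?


Availability = MTBF / (MTBF + MTTR)
Availability = 3183 / (3183 + 252)
Availability = 3183 / 3435
Availability = 92.6638%

92.6638%


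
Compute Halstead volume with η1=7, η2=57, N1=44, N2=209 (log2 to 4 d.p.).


Formula: V = N * log2(η), where N = N1 + N2 and η = η1 + η2
η = 7 + 57 = 64
N = 44 + 209 = 253
log2(64) ≈ 6.0000
V = 253 * 6.0000 = 1518.00

1518.00


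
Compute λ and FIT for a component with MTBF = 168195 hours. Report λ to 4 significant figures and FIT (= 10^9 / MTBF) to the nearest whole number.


Formula: λ = 1 / MTBF; FIT = λ × 1e9 = 1e9 / MTBF
λ = 1 / 168195 ≈ 5.945e-06 failures/hour
FIT = 1e9 / 168195 ≈ 5945 failures per 1e9 hours (nearest whole number)

λ = 5.945e-06 /h, FIT = 5945


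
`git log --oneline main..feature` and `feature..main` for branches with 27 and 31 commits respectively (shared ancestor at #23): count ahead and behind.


Common ancestor: commit #23
feature commits after divergence: 27 - 23 = 4
main commits after divergence: 31 - 23 = 8
feature is 4 commits ahead of main
main is 8 commits ahead of feature

feature ahead: 4, main ahead: 8


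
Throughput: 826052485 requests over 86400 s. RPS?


Formula: throughput = requests / seconds
throughput = 826052485 / 86400
throughput = 9560.79 requests/second

9560.79 requests/second


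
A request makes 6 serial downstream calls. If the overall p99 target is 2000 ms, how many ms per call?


Formula: per_stage = total_budget / stages
per_stage = 2000 / 6
per_stage = 333.33 ms

333.33 ms


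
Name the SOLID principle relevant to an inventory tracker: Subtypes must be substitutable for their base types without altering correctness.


This describes the Liskov Substitution Principle (LSP)

Liskov Substitution Principle (LSP)


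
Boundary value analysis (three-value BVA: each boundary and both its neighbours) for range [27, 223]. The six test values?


Range: [27, 223]
Boundaries: just below min, min, min+1, max-1, max, just above max
Values: [26, 27, 28, 222, 223, 224]

[26, 27, 28, 222, 223, 224]


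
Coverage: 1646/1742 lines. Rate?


Coverage = covered / total * 100
Coverage = 1646 / 1742 * 100
Coverage = 94.49%

94.49%


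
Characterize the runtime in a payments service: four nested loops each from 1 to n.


Reasoning: four levels of nesting
Complexity: O(n^4)

O(n^4)


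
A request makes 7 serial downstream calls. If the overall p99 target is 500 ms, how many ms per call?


Formula: per_stage = total_budget / stages
per_stage = 500 / 7
per_stage = 71.43 ms

71.43 ms


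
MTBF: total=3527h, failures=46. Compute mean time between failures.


Formula: MTBF = Total operating time / Number of failures
MTBF = 3527 / 46
MTBF = 76.67 hours

76.67 hours


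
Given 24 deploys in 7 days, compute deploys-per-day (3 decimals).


Formula: deployments per day = releases / days
= 24 / 7
= 3.429 deploys/day
(equivalently, 24.0 deploys/week)

3.429 deploys/day


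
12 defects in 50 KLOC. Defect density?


Defect density = defects / KLOC
Defect density = 12 / 50
Defect density = 0.24 defects/KLOC

0.24 defects/KLOC


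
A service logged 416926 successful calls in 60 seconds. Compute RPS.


Formula: throughput = requests / seconds
throughput = 416926 / 60
throughput = 6948.77 requests/second

6948.77 requests/second


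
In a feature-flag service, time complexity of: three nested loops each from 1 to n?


Reasoning: three levels of nesting over n
Complexity: O(n^3)

O(n^3)


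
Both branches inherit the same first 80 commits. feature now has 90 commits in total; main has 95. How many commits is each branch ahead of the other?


Common ancestor: commit #80
feature commits after divergence: 90 - 80 = 10
main commits after divergence: 95 - 80 = 15
feature is 10 commits ahead of main
main is 15 commits ahead of feature

feature ahead: 10, main ahead: 15


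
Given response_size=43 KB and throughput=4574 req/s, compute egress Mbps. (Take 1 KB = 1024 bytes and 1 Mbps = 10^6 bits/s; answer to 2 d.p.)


Formula: Mbps = payload_bytes * RPS * 8 / 1e6
Payload per request = 43 KB = 43 * 1024 = 44032 bytes
Total bytes/sec = 44032 * 4574 = 201402368
Total bits/sec = 201402368 * 8 = 1611218944
Mbps = 1611218944 / 1e6 = 1611.22

1611.22 Mbps


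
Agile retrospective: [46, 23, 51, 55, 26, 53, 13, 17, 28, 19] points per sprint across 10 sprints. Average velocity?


Formula: Avg velocity = Total points / Number of sprints
Points: [46, 23, 51, 55, 26, 53, 13, 17, 28, 19]
Sum = 46 + 23 + 51 + 55 + 26 + 53 + 13 + 17 + 28 + 19 = 331
Avg velocity = 331 / 10 = 33.1 points/sprint

33.1 points/sprint


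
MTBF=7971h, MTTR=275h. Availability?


Availability = MTBF / (MTBF + MTTR)
Availability = 7971 / (7971 + 275)
Availability = 7971 / 8246
Availability = 96.665%

96.665%


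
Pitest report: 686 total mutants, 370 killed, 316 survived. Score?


Mutation score = killed / total * 100
Mutation score = 370 / 686 * 100
Mutation score = 53.94%

53.94%


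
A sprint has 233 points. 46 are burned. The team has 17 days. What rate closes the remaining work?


Formula: Required rate = Remaining points / Days left
Remaining = 233 - 46 = 187 points
Required rate = 187 / 17 = 11.0 points/day

11.0 points/day


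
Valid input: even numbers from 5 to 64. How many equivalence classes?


Constraint: even integers in [5, 64]
Class 1: x < 5 — out-of-range invalid
Class 2: x in [5,64] but odd — wrong type invalid
Class 3: x in [5,64] and even — valid
Class 4: x > 64 — out-of-range invalid
Total equivalence classes: 4

4 equivalence classes


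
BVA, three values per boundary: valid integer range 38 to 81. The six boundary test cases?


Range: [38, 81]
Boundaries: just below min, min, min+1, max-1, max, just above max
Values: [37, 38, 39, 80, 81, 82]

[37, 38, 39, 80, 81, 82]


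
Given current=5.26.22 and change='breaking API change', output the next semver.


Current: 5.26.22
Change category: 'breaking API change' → major bump
SemVer rule: major bump → increment MAJOR, reset MINOR and PATCH to 0
New: 6.0.0

6.0.0


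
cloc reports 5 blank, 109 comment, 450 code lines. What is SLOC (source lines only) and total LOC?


Total LOC = blank + comment + code
Total LOC = 5 + 109 + 450 = 564
SLOC (source only) = code = 450

Total LOC: 564, SLOC: 450


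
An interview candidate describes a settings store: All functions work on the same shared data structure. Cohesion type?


Reasoning: Functions share data
Type: Communicational cohesion

Communicational cohesion


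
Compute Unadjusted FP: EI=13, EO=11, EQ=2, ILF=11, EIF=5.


UFP = EI*4 + EO*5 + EQ*4 + ILF*10 + EIF*7
UFP = 13*4 + 11*5 + 2*4 + 11*10 + 5*7
UFP = 52 + 55 + 8 + 110 + 35
UFP = 260

260


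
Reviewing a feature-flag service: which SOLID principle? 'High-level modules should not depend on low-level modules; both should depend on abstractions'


This describes the Dependency Inversion Principle (DIP)

Dependency Inversion Principle (DIP)


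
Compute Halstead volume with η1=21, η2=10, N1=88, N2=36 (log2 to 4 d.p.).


Formula: V = N * log2(η), where N = N1 + N2 and η = η1 + η2
η = 21 + 10 = 31
N = 88 + 36 = 124
log2(31) ≈ 4.9542
V = 124 * 4.9542 = 614.32

614.32


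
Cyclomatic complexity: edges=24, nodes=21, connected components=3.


Formula: V(G) = E - N + 2P
V(G) = 24 - 21 + 2*3
V(G) = 3 + 6
V(G) = 9

9


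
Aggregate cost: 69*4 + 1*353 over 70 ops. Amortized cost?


Formula: Amortized cost = Total cost / Operations
Total cost = (69 * 4) + (1 * 353)
Total cost = 276 + 353 = 629
Amortized = 629 / 70 = 8.9857

8.9857


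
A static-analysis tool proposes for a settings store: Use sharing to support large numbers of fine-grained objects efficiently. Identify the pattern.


This matches the Flyweight pattern

Flyweight


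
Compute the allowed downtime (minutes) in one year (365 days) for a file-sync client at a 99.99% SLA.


Formula: allowed downtime = period * (100 - SLA) / 100
Period (year (365 days)) = 525600 minutes
Unavailability fraction = (100 - 99.99) / 100
Allowed downtime = 525600 * (100 - 99.99) / 100
Allowed downtime = 52.56 minutes

52.56 minutes


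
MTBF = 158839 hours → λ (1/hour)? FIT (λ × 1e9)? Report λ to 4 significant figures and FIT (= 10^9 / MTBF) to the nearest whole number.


Formula: λ = 1 / MTBF; FIT = λ × 1e9 = 1e9 / MTBF
λ = 1 / 158839 ≈ 6.296e-06 failures/hour
FIT = 1e9 / 158839 ≈ 6296 failures per 1e9 hours (nearest whole number)

λ = 6.296e-06 /h, FIT = 6296


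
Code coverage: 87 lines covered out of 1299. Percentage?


Coverage = covered / total * 100
Coverage = 87 / 1299 * 100
Coverage = 6.7%

6.7%


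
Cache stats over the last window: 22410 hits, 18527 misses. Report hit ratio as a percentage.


Formula: hit rate = hits / (hits + misses) * 100
hit rate = 22410 / (22410 + 18527) * 100
hit rate = 22410 / 40937 * 100
hit rate = 54.74%

54.74%


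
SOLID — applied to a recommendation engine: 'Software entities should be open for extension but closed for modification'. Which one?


This describes the Open/Closed Principle (OCP)

Open/Closed Principle (OCP)


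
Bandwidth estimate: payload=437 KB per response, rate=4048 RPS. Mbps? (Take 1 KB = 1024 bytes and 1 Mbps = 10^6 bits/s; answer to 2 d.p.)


Formula: Mbps = payload_bytes * RPS * 8 / 1e6
Payload per request = 437 KB = 437 * 1024 = 447488 bytes
Total bytes/sec = 447488 * 4048 = 1811431424
Total bits/sec = 1811431424 * 8 = 14491451392
Mbps = 14491451392 / 1e6 = 14491.45

14491.45 Mbps


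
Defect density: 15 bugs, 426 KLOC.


Defect density = defects / KLOC
Defect density = 15 / 426
Defect density = 0.035 defects/KLOC

0.035 defects/KLOC


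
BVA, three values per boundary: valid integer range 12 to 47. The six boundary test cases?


Range: [12, 47]
Boundaries: just below min, min, min+1, max-1, max, just above max
Values: [11, 12, 13, 46, 47, 48]

[11, 12, 13, 46, 47, 48]


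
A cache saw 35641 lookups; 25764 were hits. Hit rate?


Formula: hit rate = hits / (hits + misses) * 100
hit rate = 25764 / (25764 + 9877) * 100
hit rate = 25764 / 35641 * 100
hit rate = 72.29%

72.29%


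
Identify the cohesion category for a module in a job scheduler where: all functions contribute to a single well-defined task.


Reasoning: Best: single purpose
Type: Functional cohesion

Functional cohesion


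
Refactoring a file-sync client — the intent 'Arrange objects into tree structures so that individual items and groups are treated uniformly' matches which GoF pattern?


This matches the Composite pattern

Composite


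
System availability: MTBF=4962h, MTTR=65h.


Availability = MTBF / (MTBF + MTTR)
Availability = 4962 / (4962 + 65)
Availability = 4962 / 5027
Availability = 98.707%

98.707%


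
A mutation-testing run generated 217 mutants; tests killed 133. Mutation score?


Mutation score = killed / total * 100
Mutation score = 133 / 217 * 100
Mutation score = 61.29%

61.29%


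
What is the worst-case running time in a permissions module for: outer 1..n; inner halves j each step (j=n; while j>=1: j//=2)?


Reasoning: n times log n
Complexity: O(n log n)

O(n log n)


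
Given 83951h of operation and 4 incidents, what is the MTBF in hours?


Formula: MTBF = Total operating time / Number of failures
MTBF = 83951 / 4
MTBF = 20987.75 hours

20987.75 hours


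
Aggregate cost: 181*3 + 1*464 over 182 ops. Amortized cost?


Formula: Amortized cost = Total cost / Operations
Total cost = (181 * 3) + (1 * 464)
Total cost = 543 + 464 = 1007
Amortized = 1007 / 182 = 5.533

5.533


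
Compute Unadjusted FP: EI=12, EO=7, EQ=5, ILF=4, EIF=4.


UFP = EI*4 + EO*5 + EQ*4 + ILF*10 + EIF*7
UFP = 12*4 + 7*5 + 5*4 + 4*10 + 4*7
UFP = 48 + 35 + 20 + 40 + 28
UFP = 171

171


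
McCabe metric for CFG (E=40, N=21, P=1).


Formula: V(G) = E - N + 2P
V(G) = 40 - 21 + 2*1
V(G) = 19 + 2
V(G) = 21

21


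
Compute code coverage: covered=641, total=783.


Coverage = covered / total * 100
Coverage = 641 / 783 * 100
Coverage = 81.86%

81.86%


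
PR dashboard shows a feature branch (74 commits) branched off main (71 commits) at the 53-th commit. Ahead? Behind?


Common ancestor: commit #53
feature commits after divergence: 74 - 53 = 21
main commits after divergence: 71 - 53 = 18
feature is 21 commits ahead of main
main is 18 commits ahead of feature

feature ahead: 21, main ahead: 18


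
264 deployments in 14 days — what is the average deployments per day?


Formula: deployments per day = releases / days
= 264 / 14
= 18.857 deploys/day
(equivalently, 132.0 deploys/week)

18.857 deploys/day


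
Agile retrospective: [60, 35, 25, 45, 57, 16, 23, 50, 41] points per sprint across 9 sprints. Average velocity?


Formula: Avg velocity = Total points / Number of sprints
Points: [60, 35, 25, 45, 57, 16, 23, 50, 41]
Sum = 60 + 35 + 25 + 45 + 57 + 16 + 23 + 50 + 41 = 352
Avg velocity = 352 / 9 = 39.11 points/sprint

39.11 points/sprint


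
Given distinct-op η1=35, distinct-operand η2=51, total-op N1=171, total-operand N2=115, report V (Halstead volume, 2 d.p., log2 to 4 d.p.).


Formula: V = N * log2(η), where N = N1 + N2 and η = η1 + η2
η = 35 + 51 = 86
N = 171 + 115 = 286
log2(86) ≈ 6.4263
V = 286 * 6.4263 = 1837.92

1837.92


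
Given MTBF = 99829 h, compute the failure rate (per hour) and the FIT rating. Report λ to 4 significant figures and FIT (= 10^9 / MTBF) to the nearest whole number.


Formula: λ = 1 / MTBF; FIT = λ × 1e9 = 1e9 / MTBF
λ = 1 / 99829 ≈ 1.002e-05 failures/hour
FIT = 1e9 / 99829 ≈ 10017 failures per 1e9 hours (nearest whole number)

λ = 1.002e-05 /h, FIT = 10017


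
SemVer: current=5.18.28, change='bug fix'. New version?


Current: 5.18.28
Change category: 'bug fix' → patch bump
SemVer rule: patch bump → increment PATCH (MAJOR and MINOR unchanged)
New: 5.18.29

5.18.29


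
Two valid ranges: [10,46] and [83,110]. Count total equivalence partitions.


Valid ranges: [10,46] and [83,110]
Class 1: x < 10 — invalid
Class 2: 10 ≤ x ≤ 46 — valid
Class 3: 46 < x < 83 — invalid (gap between ranges)
Class 4: 83 ≤ x ≤ 110 — valid
Class 5: x > 110 — invalid
Total equivalence classes: 5

5 equivalence classes


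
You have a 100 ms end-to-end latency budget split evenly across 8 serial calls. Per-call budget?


Formula: per_stage = total_budget / stages
per_stage = 100 / 8
per_stage = 12.5 ms

12.5 ms


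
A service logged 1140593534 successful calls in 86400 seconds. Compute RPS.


Formula: throughput = requests / seconds
throughput = 1140593534 / 86400
throughput = 13201.31 requests/second

13201.31 requests/second


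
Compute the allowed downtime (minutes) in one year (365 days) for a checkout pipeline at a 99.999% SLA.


Formula: allowed downtime = period * (100 - SLA) / 100
Period (year (365 days)) = 525600 minutes
Unavailability fraction = (100 - 99.999) / 100
Allowed downtime = 525600 * (100 - 99.999) / 100
Allowed downtime = 5.256 minutes

5.256 minutes


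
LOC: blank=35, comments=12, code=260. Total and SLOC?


Total LOC = blank + comment + code
Total LOC = 35 + 12 + 260 = 307
SLOC (source only) = code = 260

Total LOC: 307, SLOC: 260


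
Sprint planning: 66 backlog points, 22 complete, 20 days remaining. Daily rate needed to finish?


Formula: Required rate = Remaining points / Days left
Remaining = 66 - 22 = 44 points
Required rate = 44 / 20 = 2.2 points/day

2.2 points/day
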